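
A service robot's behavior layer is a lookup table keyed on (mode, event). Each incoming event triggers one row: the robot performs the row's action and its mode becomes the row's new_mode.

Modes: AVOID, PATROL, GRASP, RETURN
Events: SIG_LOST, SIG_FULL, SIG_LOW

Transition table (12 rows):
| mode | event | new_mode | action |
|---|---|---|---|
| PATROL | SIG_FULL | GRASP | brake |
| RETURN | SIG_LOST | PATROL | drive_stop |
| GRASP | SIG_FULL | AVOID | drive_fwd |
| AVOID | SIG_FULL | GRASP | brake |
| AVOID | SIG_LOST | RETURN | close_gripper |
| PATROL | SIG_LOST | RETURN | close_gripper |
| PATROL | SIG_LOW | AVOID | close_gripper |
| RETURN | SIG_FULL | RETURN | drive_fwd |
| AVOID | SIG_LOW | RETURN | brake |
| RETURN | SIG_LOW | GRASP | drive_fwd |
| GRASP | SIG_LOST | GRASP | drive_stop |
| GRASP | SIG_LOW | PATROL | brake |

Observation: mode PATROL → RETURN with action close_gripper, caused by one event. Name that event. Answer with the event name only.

try SIG_LOST: (PATROL, SIG_LOST) → (RETURN, close_gripper)  ← matches
try SIG_FULL: (PATROL, SIG_FULL) → (GRASP, brake)
try SIG_LOW: (PATROL, SIG_LOW) → (AVOID, close_gripper)

SIG_LOST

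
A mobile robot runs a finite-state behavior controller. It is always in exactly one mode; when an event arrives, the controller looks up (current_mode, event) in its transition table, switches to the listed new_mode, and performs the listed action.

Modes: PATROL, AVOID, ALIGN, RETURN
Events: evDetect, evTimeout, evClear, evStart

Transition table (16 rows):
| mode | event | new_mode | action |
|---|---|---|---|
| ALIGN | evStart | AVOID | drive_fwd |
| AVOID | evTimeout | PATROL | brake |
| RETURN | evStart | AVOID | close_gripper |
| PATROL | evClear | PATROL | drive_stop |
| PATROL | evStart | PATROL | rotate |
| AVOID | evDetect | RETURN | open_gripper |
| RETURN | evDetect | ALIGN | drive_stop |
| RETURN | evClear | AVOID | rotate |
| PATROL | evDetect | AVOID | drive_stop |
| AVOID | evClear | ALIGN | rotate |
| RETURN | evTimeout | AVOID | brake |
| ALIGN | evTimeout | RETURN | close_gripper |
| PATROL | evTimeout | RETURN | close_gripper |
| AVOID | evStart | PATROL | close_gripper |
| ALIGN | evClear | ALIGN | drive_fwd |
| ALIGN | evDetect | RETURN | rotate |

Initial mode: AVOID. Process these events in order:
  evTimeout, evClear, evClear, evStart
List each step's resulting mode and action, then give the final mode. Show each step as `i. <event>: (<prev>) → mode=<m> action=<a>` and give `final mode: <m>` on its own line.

1. evTimeout: (AVOID) → mode=PATROL action=brake
2. evClear: (PATROL) → mode=PATROL action=drive_stop
3. evClear: (PATROL) → mode=PATROL action=drive_stop
4. evStart: (PATROL) → mode=PATROL action=rotate

final mode: PATROL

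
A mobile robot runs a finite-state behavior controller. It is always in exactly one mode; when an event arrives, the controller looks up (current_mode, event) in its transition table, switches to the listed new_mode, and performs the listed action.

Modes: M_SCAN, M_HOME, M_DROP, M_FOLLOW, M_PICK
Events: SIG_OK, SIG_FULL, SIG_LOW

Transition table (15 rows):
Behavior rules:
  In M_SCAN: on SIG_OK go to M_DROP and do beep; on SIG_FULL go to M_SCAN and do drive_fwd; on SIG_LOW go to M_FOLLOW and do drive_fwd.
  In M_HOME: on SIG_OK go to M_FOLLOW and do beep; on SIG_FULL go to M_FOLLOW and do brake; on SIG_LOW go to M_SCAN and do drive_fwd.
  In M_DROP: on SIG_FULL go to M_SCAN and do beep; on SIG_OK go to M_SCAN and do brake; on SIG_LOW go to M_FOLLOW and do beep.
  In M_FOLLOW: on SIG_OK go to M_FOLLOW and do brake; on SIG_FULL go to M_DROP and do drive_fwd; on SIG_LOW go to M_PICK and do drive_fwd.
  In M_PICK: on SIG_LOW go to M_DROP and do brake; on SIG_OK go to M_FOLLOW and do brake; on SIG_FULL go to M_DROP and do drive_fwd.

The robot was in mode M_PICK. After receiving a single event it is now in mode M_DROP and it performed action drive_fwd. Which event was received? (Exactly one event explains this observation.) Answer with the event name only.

SIG_FULL

try SIG_OK: (M_PICK, SIG_OK) → (M_FOLLOW, brake)
try SIG_FULL: (M_PICK, SIG_FULL) → (M_DROP, drive_fwd)  ← matches
try SIG_LOW: (M_PICK, SIG_LOW) → (M_DROP, brake)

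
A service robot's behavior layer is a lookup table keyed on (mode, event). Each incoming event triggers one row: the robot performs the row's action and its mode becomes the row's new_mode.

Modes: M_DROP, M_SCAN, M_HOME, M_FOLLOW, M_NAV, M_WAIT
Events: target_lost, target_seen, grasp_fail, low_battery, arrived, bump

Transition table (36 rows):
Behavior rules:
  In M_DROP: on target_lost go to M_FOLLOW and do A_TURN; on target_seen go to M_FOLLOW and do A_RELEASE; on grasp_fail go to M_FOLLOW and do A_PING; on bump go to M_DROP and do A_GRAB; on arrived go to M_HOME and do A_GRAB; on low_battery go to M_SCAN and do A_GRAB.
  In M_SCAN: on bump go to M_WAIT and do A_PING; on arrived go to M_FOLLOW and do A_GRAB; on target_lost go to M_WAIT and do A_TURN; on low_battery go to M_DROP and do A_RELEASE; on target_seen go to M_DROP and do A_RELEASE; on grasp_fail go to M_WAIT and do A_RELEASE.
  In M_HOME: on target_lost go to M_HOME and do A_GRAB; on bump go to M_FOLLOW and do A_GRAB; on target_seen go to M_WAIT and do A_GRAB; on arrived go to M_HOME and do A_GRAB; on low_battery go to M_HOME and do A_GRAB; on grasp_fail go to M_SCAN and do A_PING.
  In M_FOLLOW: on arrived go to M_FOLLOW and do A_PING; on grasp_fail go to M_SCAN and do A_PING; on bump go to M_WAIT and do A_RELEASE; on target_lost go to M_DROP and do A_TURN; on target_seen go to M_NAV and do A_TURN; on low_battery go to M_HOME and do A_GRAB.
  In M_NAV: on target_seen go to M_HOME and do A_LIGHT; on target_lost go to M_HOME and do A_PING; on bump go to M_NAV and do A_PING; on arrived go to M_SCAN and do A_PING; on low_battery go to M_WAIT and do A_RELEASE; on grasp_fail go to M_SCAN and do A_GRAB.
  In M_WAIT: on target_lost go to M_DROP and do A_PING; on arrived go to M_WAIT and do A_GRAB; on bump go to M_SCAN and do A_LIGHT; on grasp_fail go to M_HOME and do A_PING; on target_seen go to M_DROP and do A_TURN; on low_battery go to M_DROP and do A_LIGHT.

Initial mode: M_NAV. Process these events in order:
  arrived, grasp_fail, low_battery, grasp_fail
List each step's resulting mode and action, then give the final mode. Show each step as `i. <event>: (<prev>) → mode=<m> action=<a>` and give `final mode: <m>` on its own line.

1. arrived: (M_NAV) → mode=M_SCAN action=A_PING
2. grasp_fail: (M_SCAN) → mode=M_WAIT action=A_RELEASE
3. low_battery: (M_WAIT) → mode=M_DROP action=A_LIGHT
4. grasp_fail: (M_DROP) → mode=M_FOLLOW action=A_PING

final mode: M_FOLLOW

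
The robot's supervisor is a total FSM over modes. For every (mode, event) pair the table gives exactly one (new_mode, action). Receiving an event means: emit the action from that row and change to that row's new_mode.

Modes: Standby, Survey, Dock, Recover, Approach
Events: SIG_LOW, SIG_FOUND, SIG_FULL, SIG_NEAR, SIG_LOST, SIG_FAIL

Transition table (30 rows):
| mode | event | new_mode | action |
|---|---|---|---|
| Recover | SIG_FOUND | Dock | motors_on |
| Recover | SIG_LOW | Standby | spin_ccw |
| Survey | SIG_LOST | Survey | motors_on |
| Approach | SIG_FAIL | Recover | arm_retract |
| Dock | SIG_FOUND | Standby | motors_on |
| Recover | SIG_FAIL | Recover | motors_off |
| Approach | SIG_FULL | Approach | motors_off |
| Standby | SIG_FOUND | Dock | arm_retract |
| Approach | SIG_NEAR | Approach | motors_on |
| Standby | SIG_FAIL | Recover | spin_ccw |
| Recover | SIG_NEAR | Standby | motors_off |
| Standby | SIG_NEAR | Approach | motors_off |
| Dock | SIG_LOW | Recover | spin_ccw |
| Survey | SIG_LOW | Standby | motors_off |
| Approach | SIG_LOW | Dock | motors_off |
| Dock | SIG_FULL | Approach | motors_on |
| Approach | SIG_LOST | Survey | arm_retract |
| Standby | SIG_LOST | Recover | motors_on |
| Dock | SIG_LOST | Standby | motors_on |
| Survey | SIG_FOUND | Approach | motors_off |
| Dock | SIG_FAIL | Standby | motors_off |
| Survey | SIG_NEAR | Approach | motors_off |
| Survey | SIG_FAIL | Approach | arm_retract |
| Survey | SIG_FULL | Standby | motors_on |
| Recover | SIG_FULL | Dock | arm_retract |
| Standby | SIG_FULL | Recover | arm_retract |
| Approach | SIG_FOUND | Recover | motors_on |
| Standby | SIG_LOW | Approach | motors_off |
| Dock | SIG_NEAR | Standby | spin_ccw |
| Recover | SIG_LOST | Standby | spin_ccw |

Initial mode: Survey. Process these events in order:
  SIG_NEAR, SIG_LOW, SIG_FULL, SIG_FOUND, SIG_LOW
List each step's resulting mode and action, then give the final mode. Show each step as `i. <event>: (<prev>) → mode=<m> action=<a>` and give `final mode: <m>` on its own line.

1. SIG_NEAR: (Survey) → mode=Approach action=motors_off
2. SIG_LOW: (Approach) → mode=Dock action=motors_off
3. SIG_FULL: (Dock) → mode=Approach action=motors_on
4. SIG_FOUND: (Approach) → mode=Recover action=motors_on
5. SIG_LOW: (Recover) → mode=Standby action=spin_ccw

final mode: Standby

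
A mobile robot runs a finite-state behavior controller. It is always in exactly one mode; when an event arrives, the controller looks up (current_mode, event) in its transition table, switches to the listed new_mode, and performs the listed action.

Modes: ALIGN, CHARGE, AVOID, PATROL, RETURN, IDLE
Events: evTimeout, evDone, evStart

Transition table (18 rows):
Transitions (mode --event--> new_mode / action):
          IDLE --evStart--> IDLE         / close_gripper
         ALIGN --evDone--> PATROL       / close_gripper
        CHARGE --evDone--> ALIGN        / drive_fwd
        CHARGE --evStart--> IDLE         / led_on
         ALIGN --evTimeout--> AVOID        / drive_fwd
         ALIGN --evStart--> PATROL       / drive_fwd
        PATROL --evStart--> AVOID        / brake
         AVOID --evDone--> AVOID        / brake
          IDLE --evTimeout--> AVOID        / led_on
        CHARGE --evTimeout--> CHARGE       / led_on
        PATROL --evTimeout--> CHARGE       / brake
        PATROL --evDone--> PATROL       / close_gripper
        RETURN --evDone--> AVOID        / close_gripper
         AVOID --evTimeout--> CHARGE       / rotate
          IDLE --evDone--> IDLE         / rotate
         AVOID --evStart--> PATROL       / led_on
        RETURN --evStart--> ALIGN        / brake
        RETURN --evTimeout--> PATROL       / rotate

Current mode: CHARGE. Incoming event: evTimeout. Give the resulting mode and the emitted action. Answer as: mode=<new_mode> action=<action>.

current mode = CHARGE; filter table to that mode:
  (CHARGE, evDone) → (ALIGN, drive_fwd)
  (CHARGE, evStart) → (IDLE, led_on)
  (CHARGE, evTimeout) → (CHARGE, led_on)  ← event matches
event = evTimeout selects (CHARGE, led_on)

mode=CHARGE action=led_on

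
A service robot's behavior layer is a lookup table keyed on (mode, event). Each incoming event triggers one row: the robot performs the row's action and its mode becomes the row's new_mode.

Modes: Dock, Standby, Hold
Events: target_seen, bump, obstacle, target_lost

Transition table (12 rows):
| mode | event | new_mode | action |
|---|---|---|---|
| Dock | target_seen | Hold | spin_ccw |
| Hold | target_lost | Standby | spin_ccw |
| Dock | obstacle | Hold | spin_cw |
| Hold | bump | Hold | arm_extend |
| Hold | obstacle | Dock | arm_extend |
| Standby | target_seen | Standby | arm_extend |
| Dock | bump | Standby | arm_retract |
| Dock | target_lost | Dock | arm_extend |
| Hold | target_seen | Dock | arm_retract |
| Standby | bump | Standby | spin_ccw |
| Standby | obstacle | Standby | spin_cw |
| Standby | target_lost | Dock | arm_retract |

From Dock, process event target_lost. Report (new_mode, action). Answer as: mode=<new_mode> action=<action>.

mode=Dock action=arm_extend

current mode = Dock; filter table to that mode:
  (Dock, target_seen) → (Hold, spin_ccw)
  (Dock, obstacle) → (Hold, spin_cw)
  (Dock, bump) → (Standby, arm_retract)
  (Dock, target_lost) → (Dock, arm_extend)  ← event matches
event = target_lost selects (Dock, arm_extend)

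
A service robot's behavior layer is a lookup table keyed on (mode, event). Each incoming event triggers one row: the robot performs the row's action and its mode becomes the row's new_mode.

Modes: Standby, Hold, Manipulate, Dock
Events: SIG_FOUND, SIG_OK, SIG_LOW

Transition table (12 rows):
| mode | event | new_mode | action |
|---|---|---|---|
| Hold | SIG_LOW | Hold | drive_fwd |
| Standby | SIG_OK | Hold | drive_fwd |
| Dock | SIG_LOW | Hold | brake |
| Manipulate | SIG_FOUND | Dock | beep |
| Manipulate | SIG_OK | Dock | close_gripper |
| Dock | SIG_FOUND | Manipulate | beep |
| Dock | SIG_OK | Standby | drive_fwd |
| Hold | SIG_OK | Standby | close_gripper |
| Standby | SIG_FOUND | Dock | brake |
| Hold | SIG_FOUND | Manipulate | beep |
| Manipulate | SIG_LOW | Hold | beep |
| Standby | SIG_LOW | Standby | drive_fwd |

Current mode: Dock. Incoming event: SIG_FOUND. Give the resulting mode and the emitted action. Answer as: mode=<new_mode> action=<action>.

current mode = Dock; filter table to that mode:
  (Dock, SIG_LOW) → (Hold, brake)
  (Dock, SIG_FOUND) → (Manipulate, beep)  ← event matches
  (Dock, SIG_OK) → (Standby, drive_fwd)
event = SIG_FOUND selects (Manipulate, beep)

mode=Manipulate action=beep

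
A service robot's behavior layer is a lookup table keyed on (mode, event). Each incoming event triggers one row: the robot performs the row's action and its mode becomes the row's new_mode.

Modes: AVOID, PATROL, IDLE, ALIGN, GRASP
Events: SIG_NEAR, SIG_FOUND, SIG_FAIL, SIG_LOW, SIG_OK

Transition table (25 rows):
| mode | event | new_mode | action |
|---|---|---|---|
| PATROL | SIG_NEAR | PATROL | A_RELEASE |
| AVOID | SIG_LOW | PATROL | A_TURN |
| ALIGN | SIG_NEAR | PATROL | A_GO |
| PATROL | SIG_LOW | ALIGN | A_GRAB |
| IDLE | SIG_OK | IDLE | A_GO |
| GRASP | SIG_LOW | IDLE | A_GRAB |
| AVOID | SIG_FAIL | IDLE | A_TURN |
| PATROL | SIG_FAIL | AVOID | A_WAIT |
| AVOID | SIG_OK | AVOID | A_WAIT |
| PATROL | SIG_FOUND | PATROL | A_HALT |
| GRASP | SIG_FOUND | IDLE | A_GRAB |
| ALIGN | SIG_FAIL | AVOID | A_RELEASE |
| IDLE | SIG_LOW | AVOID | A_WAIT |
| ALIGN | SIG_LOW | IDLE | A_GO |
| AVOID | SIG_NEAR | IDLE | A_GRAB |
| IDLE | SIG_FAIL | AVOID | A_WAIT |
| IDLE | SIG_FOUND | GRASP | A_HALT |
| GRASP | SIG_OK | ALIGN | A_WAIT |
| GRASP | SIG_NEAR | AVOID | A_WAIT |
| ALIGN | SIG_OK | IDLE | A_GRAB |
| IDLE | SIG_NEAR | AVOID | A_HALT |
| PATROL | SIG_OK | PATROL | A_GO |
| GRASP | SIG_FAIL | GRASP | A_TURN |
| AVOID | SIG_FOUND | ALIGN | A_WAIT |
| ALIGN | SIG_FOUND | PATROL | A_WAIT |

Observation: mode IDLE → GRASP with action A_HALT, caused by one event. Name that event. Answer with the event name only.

try SIG_NEAR: (IDLE, SIG_NEAR) → (AVOID, A_HALT)
try SIG_FOUND: (IDLE, SIG_FOUND) → (GRASP, A_HALT)  ← matches
try SIG_FAIL: (IDLE, SIG_FAIL) → (AVOID, A_WAIT)
try SIG_LOW: (IDLE, SIG_LOW) → (AVOID, A_WAIT)
try SIG_OK: (IDLE, SIG_OK) → (IDLE, A_GO)

SIG_FOUND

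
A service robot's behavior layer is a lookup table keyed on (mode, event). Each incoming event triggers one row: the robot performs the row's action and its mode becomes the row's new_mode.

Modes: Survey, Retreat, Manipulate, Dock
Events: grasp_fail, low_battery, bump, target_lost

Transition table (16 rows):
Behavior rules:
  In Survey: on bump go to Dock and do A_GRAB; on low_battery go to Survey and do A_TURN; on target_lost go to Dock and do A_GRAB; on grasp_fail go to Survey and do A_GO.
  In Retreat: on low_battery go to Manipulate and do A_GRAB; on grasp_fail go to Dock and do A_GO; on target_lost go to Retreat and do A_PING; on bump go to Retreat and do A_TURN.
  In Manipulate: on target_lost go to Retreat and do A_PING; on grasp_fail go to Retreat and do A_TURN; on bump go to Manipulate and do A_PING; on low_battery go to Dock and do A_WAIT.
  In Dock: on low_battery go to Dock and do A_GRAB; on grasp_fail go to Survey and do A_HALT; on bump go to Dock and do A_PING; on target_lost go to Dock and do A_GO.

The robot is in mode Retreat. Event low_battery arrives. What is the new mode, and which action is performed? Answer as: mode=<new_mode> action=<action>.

current mode = Retreat; filter table to that mode:
  (Retreat, low_battery) → (Manipulate, A_GRAB)  ← event matches
  (Retreat, grasp_fail) → (Dock, A_GO)
  (Retreat, target_lost) → (Retreat, A_PING)
  (Retreat, bump) → (Retreat, A_TURN)
event = low_battery selects (Manipulate, A_GRAB)

mode=Manipulate action=A_GRAB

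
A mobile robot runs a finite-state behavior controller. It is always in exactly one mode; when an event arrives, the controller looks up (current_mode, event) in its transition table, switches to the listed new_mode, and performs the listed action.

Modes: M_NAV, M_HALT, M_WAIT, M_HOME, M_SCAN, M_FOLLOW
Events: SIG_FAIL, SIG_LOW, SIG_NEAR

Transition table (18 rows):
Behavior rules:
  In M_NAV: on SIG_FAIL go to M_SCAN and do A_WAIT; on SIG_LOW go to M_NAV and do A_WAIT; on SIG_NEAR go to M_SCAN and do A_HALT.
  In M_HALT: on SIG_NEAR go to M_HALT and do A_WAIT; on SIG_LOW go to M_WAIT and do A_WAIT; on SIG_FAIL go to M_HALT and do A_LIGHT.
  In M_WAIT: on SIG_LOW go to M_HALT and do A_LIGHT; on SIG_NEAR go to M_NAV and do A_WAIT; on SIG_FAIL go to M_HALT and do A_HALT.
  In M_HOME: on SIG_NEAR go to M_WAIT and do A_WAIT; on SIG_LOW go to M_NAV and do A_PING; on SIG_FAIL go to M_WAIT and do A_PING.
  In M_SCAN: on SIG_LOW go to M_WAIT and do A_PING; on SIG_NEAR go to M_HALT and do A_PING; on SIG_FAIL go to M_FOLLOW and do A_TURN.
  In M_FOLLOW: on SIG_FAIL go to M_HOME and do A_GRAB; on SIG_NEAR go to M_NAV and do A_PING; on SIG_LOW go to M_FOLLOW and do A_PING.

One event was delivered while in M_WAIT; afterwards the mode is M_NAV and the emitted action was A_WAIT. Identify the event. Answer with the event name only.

try SIG_FAIL: (M_WAIT, SIG_FAIL) → (M_HALT, A_HALT)
try SIG_LOW: (M_WAIT, SIG_LOW) → (M_HALT, A_LIGHT)
try SIG_NEAR: (M_WAIT, SIG_NEAR) → (M_NAV, A_WAIT)  ← matches

SIG_NEAR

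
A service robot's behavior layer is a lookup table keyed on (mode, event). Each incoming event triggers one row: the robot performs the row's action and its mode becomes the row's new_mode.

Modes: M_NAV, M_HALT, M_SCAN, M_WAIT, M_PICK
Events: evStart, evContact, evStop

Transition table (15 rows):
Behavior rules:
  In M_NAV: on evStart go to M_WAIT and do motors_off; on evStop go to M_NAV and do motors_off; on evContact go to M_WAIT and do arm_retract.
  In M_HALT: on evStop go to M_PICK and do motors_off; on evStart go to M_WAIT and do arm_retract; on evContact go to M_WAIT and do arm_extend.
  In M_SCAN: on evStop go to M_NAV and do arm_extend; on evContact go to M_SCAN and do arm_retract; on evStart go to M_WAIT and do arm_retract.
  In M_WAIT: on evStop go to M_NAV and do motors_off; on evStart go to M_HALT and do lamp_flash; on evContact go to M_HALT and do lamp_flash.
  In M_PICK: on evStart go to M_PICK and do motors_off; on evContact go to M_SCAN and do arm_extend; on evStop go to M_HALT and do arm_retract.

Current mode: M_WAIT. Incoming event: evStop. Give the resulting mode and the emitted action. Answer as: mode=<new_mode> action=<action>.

current mode = M_WAIT; filter table to that mode:
  (M_WAIT, evStop) → (M_NAV, motors_off)  ← event matches
  (M_WAIT, evStart) → (M_HALT, lamp_flash)
  (M_WAIT, evContact) → (M_HALT, lamp_flash)
event = evStop selects (M_NAV, motors_off)

mode=M_NAV action=motors_off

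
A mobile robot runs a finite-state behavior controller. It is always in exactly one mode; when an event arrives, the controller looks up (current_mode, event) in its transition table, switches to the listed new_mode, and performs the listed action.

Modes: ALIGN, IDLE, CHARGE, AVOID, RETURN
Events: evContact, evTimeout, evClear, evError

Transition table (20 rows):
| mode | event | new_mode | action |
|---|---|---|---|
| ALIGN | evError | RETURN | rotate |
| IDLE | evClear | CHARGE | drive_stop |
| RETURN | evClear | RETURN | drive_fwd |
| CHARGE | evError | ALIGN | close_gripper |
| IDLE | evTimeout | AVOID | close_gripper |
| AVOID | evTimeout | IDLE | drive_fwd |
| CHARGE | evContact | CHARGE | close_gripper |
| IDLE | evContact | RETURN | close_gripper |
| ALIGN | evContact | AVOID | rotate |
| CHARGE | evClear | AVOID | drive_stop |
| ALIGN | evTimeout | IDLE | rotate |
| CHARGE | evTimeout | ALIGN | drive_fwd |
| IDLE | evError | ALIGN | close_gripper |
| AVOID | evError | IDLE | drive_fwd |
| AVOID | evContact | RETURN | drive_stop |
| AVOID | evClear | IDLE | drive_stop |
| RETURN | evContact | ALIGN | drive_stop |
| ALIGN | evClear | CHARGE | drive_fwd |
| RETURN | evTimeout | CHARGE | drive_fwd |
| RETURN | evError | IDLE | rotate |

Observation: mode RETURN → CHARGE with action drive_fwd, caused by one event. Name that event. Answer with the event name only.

evTimeout

try evContact: (RETURN, evContact) → (ALIGN, drive_stop)
try evTimeout: (RETURN, evTimeout) → (CHARGE, drive_fwd)  ← matches
try evClear: (RETURN, evClear) → (RETURN, drive_fwd)
try evError: (RETURN, evError) → (IDLE, rotate)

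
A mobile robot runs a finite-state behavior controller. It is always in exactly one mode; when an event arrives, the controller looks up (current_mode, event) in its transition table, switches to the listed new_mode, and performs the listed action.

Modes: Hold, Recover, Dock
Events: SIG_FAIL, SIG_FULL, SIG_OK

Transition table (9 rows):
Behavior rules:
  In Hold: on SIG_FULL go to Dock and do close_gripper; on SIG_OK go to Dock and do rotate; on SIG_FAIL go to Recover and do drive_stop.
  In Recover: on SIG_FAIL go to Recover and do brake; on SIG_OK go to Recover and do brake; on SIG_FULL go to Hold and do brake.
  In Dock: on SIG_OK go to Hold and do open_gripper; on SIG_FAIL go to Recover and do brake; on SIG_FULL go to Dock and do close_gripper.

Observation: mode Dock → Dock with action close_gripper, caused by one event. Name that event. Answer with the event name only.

try SIG_FAIL: (Dock, SIG_FAIL) → (Recover, brake)
try SIG_FULL: (Dock, SIG_FULL) → (Dock, close_gripper)  ← matches
try SIG_OK: (Dock, SIG_OK) → (Hold, open_gripper)

SIG_FULL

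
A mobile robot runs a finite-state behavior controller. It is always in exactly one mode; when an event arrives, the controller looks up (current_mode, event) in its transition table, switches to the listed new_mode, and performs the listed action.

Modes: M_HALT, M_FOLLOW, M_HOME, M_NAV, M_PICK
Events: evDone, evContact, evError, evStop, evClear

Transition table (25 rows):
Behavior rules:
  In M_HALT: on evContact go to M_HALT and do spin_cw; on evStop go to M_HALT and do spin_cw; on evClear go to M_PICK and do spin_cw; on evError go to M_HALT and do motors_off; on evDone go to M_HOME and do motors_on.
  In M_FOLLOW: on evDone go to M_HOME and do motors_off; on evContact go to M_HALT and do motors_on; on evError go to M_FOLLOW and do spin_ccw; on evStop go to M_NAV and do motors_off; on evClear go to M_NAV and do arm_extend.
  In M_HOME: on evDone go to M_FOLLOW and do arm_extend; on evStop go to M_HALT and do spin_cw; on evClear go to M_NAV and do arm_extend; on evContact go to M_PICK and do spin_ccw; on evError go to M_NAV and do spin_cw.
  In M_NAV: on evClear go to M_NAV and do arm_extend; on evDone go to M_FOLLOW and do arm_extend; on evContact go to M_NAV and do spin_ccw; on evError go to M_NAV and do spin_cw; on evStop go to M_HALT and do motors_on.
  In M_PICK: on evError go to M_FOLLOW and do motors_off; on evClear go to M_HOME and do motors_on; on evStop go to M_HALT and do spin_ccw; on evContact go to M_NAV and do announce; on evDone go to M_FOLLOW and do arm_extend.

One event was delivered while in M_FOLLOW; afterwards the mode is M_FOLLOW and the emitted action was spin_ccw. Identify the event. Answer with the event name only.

evError

try evDone: (M_FOLLOW, evDone) → (M_HOME, motors_off)
try evContact: (M_FOLLOW, evContact) → (M_HALT, motors_on)
try evError: (M_FOLLOW, evError) → (M_FOLLOW, spin_ccw)  ← matches
try evStop: (M_FOLLOW, evStop) → (M_NAV, motors_off)
try evClear: (M_FOLLOW, evClear) → (M_NAV, arm_extend)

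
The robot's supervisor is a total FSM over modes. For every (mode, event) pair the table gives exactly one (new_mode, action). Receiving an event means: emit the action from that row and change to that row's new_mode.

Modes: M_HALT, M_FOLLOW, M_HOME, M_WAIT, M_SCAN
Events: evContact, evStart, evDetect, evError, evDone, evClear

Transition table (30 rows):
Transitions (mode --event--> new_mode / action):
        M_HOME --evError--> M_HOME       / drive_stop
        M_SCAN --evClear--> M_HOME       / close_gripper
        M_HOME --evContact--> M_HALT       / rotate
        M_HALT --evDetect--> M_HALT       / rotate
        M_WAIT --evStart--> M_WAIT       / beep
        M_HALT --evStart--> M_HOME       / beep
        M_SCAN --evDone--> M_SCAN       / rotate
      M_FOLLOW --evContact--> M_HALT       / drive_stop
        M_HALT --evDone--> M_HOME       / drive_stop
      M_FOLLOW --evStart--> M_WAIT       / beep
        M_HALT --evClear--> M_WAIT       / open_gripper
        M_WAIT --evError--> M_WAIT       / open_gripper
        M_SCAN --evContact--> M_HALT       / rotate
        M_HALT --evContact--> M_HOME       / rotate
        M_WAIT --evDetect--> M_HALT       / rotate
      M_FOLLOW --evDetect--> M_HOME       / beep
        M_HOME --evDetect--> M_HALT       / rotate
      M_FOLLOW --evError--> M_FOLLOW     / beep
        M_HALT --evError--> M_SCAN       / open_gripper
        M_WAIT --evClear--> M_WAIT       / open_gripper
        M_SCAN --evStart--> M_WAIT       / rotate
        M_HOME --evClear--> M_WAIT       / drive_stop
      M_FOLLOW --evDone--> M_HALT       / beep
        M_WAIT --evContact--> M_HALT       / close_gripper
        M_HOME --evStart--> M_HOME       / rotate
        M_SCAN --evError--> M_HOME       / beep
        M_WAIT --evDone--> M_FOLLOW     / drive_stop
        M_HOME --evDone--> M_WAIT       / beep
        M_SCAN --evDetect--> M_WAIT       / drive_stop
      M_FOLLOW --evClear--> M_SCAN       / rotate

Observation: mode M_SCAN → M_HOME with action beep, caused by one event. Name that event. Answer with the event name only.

try evContact: (M_SCAN, evContact) → (M_HALT, rotate)
try evStart: (M_SCAN, evStart) → (M_WAIT, rotate)
try evDetect: (M_SCAN, evDetect) → (M_WAIT, drive_stop)
try evError: (M_SCAN, evError) → (M_HOME, beep)  ← matches
try evDone: (M_SCAN, evDone) → (M_SCAN, rotate)
try evClear: (M_SCAN, evClear) → (M_HOME, close_gripper)

evError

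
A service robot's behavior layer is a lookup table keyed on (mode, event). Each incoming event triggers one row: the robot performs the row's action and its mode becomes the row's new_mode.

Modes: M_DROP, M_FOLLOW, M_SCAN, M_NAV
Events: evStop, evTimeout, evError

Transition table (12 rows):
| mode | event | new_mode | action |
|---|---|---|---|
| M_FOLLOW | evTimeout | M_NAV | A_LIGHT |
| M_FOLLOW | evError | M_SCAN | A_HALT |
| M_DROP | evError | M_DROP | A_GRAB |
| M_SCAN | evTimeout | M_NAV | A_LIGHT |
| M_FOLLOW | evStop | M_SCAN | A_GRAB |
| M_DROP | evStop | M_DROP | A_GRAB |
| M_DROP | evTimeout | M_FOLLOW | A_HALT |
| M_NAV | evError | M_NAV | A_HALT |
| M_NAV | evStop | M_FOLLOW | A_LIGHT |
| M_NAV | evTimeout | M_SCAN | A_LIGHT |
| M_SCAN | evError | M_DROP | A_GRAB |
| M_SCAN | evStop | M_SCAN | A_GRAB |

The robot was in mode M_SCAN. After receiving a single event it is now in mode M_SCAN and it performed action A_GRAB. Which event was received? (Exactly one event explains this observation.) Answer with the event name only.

try evStop: (M_SCAN, evStop) → (M_SCAN, A_GRAB)  ← matches
try evTimeout: (M_SCAN, evTimeout) → (M_NAV, A_LIGHT)
try evError: (M_SCAN, evError) → (M_DROP, A_GRAB)

evStop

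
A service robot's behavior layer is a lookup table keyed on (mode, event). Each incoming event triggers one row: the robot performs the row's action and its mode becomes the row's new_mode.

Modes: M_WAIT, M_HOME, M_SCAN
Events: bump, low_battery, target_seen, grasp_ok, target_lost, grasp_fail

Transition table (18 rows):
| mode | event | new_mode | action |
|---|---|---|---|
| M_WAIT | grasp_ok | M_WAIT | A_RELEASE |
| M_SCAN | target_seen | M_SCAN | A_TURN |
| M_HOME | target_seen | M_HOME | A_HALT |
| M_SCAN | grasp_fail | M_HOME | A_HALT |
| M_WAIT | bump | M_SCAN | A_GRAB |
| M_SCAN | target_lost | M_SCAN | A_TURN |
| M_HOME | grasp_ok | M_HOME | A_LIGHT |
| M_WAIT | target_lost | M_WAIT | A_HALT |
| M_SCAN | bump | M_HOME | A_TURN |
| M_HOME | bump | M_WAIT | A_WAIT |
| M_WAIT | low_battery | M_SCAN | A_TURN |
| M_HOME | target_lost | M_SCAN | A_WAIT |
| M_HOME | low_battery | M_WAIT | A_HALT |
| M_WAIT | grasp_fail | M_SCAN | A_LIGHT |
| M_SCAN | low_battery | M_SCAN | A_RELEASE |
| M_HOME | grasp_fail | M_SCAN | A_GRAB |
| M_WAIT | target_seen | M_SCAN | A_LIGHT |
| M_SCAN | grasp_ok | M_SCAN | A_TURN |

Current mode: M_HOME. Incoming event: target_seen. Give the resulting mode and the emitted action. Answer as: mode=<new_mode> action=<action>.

current mode = M_HOME; filter table to that mode:
  (M_HOME, target_seen) → (M_HOME, A_HALT)  ← event matches
  (M_HOME, grasp_ok) → (M_HOME, A_LIGHT)
  (M_HOME, bump) → (M_WAIT, A_WAIT)
  (M_HOME, target_lost) → (M_SCAN, A_WAIT)
  (M_HOME, low_battery) → (M_WAIT, A_HALT)
  (M_HOME, grasp_fail) → (M_SCAN, A_GRAB)
event = target_seen selects (M_HOME, A_HALT)

mode=M_HOME action=A_HALT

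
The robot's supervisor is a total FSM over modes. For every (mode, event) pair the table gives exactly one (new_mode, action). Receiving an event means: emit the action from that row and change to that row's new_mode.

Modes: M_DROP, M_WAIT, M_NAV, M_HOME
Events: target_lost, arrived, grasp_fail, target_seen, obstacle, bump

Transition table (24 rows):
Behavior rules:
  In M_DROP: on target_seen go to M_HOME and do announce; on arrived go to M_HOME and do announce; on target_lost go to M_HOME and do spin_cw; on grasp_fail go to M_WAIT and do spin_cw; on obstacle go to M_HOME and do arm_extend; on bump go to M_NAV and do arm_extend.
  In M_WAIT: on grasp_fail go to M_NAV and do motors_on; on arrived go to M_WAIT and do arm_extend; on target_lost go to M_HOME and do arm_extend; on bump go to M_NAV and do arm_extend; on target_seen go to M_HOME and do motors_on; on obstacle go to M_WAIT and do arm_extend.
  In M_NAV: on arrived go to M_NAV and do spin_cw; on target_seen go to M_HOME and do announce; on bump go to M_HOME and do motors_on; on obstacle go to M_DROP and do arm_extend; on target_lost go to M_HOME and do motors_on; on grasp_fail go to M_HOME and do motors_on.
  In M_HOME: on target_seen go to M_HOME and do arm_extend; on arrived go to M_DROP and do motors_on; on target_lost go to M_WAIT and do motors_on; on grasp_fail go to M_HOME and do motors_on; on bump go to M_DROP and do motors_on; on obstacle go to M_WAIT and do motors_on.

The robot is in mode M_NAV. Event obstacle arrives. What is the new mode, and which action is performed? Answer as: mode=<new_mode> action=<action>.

mode=M_DROP action=arm_extend

current mode = M_NAV; filter table to that mode:
  (M_NAV, arrived) → (M_NAV, spin_cw)
  (M_NAV, target_seen) → (M_HOME, announce)
  (M_NAV, bump) → (M_HOME, motors_on)
  (M_NAV, obstacle) → (M_DROP, arm_extend)  ← event matches
  (M_NAV, target_lost) → (M_HOME, motors_on)
  (M_NAV, grasp_fail) → (M_HOME, motors_on)
event = obstacle selects (M_DROP, arm_extend)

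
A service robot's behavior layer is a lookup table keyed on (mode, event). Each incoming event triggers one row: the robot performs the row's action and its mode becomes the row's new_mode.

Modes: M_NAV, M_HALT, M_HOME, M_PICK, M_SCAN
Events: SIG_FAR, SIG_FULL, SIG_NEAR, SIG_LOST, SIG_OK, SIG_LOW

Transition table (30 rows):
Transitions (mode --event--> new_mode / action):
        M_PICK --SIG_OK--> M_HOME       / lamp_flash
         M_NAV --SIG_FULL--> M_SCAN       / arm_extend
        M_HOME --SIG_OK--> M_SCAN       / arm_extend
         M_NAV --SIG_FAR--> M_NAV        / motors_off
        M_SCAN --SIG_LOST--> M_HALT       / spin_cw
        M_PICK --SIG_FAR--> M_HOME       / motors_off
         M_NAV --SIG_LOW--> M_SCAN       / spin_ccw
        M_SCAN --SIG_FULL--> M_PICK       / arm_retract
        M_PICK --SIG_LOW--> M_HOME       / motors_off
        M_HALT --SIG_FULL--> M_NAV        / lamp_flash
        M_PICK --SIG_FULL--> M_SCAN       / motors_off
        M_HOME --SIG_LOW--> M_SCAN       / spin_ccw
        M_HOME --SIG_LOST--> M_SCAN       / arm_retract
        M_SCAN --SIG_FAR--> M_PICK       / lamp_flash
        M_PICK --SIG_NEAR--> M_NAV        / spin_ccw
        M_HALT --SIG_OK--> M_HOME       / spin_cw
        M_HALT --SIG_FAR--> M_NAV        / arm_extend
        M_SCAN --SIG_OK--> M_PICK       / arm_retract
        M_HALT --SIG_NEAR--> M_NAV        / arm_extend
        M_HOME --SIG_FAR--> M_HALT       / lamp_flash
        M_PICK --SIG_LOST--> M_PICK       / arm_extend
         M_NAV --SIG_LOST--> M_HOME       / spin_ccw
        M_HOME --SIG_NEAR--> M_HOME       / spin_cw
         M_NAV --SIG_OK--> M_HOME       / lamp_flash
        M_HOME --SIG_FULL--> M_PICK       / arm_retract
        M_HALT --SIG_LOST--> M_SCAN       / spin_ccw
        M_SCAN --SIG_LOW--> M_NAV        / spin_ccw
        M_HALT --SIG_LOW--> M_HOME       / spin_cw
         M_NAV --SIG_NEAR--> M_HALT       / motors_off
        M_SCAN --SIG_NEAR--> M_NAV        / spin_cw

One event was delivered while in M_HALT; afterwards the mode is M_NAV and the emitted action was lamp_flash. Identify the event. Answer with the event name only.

try SIG_FAR: (M_HALT, SIG_FAR) → (M_NAV, arm_extend)
try SIG_FULL: (M_HALT, SIG_FULL) → (M_NAV, lamp_flash)  ← matches
try SIG_NEAR: (M_HALT, SIG_NEAR) → (M_NAV, arm_extend)
try SIG_LOST: (M_HALT, SIG_LOST) → (M_SCAN, spin_ccw)
try SIG_OK: (M_HALT, SIG_OK) → (M_HOME, spin_cw)
try SIG_LOW: (M_HALT, SIG_LOW) → (M_HOME, spin_cw)

SIG_FULL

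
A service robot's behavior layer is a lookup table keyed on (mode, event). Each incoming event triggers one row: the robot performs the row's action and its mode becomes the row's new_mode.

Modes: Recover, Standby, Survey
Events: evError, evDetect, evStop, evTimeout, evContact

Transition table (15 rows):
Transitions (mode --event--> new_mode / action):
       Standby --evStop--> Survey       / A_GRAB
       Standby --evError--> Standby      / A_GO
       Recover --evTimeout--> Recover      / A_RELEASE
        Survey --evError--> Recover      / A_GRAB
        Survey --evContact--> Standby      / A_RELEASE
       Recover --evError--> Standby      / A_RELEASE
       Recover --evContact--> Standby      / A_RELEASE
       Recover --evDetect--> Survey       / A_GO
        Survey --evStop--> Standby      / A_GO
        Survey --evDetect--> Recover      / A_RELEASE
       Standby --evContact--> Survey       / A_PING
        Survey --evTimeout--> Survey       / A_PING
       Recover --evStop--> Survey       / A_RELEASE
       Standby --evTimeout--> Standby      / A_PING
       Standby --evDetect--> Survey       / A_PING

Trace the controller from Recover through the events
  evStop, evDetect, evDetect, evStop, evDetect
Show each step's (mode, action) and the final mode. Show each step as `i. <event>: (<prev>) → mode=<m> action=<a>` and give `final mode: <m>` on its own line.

final mode: Survey

1. evStop: (Recover) → mode=Survey action=A_RELEASE
2. evDetect: (Survey) → mode=Recover action=A_RELEASE
3. evDetect: (Recover) → mode=Survey action=A_GO
4. evStop: (Survey) → mode=Standby action=A_GO
5. evDetect: (Standby) → mode=Survey action=A_PING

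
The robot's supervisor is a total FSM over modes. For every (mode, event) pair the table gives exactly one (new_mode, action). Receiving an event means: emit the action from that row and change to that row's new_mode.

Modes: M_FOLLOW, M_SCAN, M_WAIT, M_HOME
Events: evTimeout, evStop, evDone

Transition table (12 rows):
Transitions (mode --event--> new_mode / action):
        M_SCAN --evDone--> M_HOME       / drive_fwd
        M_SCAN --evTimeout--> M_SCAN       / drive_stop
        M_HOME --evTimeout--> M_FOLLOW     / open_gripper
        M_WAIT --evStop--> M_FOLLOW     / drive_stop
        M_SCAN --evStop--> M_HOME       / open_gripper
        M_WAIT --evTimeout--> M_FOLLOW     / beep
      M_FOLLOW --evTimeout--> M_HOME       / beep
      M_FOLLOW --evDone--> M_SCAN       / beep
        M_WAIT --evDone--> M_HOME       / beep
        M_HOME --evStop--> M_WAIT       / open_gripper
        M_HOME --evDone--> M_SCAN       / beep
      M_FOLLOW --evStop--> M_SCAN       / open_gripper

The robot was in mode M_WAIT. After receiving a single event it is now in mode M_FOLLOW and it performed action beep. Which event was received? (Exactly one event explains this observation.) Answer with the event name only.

evTimeout

try evTimeout: (M_WAIT, evTimeout) → (M_FOLLOW, beep)  ← matches
try evStop: (M_WAIT, evStop) → (M_FOLLOW, drive_stop)
try evDone: (M_WAIT, evDone) → (M_HOME, beep)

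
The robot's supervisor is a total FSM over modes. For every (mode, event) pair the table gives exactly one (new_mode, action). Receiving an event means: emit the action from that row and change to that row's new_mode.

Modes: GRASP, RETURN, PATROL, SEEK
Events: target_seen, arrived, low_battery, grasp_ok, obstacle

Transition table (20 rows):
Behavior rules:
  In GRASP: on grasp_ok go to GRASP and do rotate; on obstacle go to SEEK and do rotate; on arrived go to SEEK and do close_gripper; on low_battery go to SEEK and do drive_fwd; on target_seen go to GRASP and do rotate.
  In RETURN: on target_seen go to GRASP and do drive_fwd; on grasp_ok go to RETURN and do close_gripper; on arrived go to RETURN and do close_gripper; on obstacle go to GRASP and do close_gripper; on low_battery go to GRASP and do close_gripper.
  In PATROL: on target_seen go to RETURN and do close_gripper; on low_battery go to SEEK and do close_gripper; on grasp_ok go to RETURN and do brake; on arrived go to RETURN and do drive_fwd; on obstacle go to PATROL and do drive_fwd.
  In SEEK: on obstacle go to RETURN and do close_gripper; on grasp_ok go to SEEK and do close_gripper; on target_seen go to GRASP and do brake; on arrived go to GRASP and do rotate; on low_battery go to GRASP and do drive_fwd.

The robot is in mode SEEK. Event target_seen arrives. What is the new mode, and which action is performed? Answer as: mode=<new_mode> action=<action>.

mode=GRASP action=brake

current mode = SEEK; filter table to that mode:
  (SEEK, obstacle) → (RETURN, close_gripper)
  (SEEK, grasp_ok) → (SEEK, close_gripper)
  (SEEK, target_seen) → (GRASP, brake)  ← event matches
  (SEEK, arrived) → (GRASP, rotate)
  (SEEK, low_battery) → (GRASP, drive_fwd)
event = target_seen selects (GRASP, brake)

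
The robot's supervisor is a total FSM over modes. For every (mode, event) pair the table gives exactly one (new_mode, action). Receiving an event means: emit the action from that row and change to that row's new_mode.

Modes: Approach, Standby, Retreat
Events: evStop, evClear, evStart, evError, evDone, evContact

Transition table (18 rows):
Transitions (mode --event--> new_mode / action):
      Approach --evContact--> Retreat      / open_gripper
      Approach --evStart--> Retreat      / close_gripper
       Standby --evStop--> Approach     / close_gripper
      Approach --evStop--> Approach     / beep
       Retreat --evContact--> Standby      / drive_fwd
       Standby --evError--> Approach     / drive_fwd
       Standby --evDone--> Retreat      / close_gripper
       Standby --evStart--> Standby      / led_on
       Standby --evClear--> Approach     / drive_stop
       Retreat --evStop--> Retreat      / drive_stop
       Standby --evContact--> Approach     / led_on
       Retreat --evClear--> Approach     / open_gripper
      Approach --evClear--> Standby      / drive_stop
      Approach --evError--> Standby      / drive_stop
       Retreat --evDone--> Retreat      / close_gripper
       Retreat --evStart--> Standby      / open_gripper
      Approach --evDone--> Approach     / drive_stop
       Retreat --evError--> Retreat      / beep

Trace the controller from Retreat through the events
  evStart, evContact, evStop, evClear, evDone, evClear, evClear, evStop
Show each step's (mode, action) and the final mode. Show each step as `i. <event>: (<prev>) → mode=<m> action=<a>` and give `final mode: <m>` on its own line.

final mode: Approach

1. evStart: (Retreat) → mode=Standby action=open_gripper
2. evContact: (Standby) → mode=Approach action=led_on
3. evStop: (Approach) → mode=Approach action=beep
4. evClear: (Approach) → mode=Standby action=drive_stop
5. evDone: (Standby) → mode=Retreat action=close_gripper
6. evClear: (Retreat) → mode=Approach action=open_gripper
7. evClear: (Approach) → mode=Standby action=drive_stop
8. evStop: (Standby) → mode=Approach action=close_gripper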